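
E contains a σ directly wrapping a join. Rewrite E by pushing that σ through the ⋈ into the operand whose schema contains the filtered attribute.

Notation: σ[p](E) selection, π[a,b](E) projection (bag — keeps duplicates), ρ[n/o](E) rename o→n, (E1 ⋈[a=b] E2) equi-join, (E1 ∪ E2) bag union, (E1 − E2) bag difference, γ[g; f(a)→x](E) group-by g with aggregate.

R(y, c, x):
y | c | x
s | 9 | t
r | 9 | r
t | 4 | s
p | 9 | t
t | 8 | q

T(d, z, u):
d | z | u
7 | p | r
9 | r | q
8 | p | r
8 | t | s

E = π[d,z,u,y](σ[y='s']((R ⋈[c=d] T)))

σ filters on y, owned by the left side.
E' = π[d,z,u,y]((σ[y='s'](R) ⋈[c=d] T))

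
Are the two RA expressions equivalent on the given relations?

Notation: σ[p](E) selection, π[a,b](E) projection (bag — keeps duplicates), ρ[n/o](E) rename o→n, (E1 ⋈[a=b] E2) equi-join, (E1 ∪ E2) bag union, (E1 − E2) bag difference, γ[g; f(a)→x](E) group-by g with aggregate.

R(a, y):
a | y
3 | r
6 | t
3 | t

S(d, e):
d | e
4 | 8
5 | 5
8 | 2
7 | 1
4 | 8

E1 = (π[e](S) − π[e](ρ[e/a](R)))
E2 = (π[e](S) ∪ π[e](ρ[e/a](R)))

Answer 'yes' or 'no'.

E1 row counts bottom-up:
  S → 5
  π[e](S) → 5
  R → 3
  ρ[e/a](R) → 3
  π[e](ρ[e/a](R)) → 3
  (π[e](S) − π[e](ρ[e/a](R))) → 5
E2 row counts bottom-up:
  S → 5
  π[e](S) → 5
  R → 3
  ρ[e/a](R) → 3
  π[e](ρ[e/a](R)) → 3
  (π[e](S) ∪ π[e](ρ[e/a](R))) → 8

E1 result:
e
1
2
5
8
8
E2 result:
e
1
2
3
3
5
6
8
8
Witness: (6,) appears 0× in E1 but 1× in E2.

no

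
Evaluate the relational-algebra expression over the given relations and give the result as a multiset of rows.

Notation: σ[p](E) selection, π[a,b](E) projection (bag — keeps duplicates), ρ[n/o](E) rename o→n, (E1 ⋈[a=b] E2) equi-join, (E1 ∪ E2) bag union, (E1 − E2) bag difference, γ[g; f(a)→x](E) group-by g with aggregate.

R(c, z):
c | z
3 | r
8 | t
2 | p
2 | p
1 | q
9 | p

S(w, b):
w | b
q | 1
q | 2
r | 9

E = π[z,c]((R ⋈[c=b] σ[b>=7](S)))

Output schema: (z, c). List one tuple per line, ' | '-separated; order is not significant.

Row counts bottom-up:
  R → 6
  S → 3
  σ[b>=7](S) → 1
  (R ⋈[c=b] σ[b>=7](S)) → 1
  π[z,c]((R ⋈[c=b] σ[b>=7](S))) → 1

== RESULT ==
z | c
p | 9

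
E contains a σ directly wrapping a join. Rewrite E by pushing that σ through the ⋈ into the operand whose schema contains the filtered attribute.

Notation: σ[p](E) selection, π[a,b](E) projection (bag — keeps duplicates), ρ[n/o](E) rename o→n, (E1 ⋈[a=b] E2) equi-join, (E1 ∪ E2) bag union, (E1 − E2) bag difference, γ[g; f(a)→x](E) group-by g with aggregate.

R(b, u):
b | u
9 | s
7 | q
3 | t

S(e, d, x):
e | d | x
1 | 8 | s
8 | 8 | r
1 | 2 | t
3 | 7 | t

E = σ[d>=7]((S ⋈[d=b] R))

σ filters on d, owned by the left side.
E' = (σ[d>=7](S) ⋈[d=b] R)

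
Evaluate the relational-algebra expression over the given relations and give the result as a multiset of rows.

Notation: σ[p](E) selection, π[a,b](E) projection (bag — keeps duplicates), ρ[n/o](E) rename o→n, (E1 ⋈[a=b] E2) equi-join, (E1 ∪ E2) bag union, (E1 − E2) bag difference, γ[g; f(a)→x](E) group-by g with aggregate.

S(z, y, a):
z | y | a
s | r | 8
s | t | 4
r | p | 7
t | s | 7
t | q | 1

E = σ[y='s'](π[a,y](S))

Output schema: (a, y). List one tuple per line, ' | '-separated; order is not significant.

Stepwise |·|:
  S → 5
  π[a,y](S) → 5
  σ[y='s'](π[a,y](S)) → 1

== RESULT ==
a | y
7 | s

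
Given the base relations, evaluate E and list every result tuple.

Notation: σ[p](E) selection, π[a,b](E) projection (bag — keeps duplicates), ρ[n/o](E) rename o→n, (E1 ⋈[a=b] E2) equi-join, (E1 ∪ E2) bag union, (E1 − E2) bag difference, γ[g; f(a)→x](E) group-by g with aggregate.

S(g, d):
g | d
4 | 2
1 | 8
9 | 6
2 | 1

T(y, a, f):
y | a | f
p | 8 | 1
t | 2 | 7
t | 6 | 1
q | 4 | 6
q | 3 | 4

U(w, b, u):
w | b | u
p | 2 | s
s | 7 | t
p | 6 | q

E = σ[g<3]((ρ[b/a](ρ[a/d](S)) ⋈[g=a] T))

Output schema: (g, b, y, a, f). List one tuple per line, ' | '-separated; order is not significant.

Row counts bottom-up:
  S → 4
  ρ[a/d](S) → 4
  ρ[b/a](ρ[a/d](S)) → 4
  T → 5
  (ρ[b/a](ρ[a/d](S)) ⋈[g=a] T) → 2
  σ[g<3]((ρ[b/a](ρ[a/d](S)) ⋈[g=a] T)) → 1

== RESULT ==
g | b | y | a | f
2 | 1 | t | 2 | 7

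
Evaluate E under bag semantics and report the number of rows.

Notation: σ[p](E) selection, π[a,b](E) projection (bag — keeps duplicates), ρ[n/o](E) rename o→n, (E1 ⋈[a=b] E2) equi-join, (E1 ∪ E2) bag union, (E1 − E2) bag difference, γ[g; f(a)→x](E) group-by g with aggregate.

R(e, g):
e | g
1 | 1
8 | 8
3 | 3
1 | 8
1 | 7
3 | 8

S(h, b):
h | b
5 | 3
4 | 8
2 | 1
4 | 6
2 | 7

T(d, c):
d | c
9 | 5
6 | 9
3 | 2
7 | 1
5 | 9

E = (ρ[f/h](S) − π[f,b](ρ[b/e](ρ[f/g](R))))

Subexpression sizes:
  S → 5
  ρ[f/h](S) → 5
  R → 6
  ρ[f/g](R) → 6
  ρ[b/e](ρ[f/g](R)) → 6
  π[f,b](ρ[b/e](ρ[f/g](R))) → 6
  (ρ[f/h](S) − π[f,b](ρ[b/e](ρ[f/g](R)))) → 5

|E| = 5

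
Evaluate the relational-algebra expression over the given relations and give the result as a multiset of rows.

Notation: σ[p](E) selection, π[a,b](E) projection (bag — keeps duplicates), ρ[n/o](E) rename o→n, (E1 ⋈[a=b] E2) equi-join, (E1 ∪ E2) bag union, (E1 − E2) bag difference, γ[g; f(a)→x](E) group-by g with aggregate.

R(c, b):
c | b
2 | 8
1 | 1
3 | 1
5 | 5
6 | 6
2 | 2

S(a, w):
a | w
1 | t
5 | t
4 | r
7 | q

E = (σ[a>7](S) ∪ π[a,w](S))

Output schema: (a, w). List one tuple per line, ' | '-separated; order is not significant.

Stepwise |·|:
  S → 4
  σ[a>7](S) → 0
  S → 4
  π[a,w](S) → 4
  (σ[a>7](S) ∪ π[a,w](S)) → 4

== RESULT ==
a | w
1 | t
4 | r
5 | t
7 | q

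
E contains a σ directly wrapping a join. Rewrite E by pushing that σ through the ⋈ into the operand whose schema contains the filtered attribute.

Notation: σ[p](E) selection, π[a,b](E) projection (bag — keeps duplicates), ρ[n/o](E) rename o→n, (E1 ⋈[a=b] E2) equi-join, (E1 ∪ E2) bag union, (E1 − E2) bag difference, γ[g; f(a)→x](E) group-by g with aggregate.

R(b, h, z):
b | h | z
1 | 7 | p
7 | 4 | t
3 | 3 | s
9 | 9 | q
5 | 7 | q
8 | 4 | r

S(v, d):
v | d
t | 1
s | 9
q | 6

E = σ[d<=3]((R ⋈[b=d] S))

σ filters on d, owned by the right side.
E' = (R ⋈[b=d] σ[d<=3](S))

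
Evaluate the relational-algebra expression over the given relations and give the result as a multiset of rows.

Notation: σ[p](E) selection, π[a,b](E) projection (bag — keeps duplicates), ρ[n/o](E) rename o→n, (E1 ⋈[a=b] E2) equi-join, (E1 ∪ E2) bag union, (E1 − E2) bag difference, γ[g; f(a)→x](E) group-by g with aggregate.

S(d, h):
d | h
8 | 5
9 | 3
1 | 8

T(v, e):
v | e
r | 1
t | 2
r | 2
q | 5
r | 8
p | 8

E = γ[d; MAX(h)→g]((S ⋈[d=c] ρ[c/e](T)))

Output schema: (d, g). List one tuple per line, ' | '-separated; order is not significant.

Row counts bottom-up:
  S → 3
  T → 6
  ρ[c/e](T) → 6
  (S ⋈[d=c] ρ[c/e](T)) → 3
  γ[d; MAX(h)→g]((S ⋈[d=c] ρ[c/e](T))) → 2

== RESULT ==
d | g
1 | 8
8 | 5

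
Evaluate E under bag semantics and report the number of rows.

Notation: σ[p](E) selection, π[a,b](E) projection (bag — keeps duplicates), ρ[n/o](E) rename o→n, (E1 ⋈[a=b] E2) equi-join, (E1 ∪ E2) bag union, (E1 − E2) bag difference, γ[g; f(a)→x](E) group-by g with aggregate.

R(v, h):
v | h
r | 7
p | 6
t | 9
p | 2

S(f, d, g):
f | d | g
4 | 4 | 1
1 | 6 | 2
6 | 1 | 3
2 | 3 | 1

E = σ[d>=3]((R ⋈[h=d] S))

Row counts bottom-up:
  R → 4
  S → 4
  (R ⋈[h=d] S) → 1
  σ[d>=3]((R ⋈[h=d] S)) → 1

|E| = 1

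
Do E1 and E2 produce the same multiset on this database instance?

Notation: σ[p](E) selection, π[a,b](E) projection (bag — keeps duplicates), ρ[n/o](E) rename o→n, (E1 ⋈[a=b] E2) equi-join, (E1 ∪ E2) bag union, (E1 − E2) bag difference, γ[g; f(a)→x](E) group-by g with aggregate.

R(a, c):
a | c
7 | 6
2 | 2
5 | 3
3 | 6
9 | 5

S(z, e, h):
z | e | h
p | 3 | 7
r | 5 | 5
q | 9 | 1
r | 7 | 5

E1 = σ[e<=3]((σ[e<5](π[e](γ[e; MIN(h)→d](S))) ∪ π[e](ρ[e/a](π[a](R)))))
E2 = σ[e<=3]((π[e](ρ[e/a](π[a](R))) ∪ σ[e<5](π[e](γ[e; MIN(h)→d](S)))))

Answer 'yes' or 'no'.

E1 subexpression sizes:
  S → 4
  γ[e; MIN(h)→d](S) → 4
  π[e](γ[e; MIN(h)→d](S)) → 4
  σ[e<5](π[e](γ[e; MIN(h)→d](S))) → 1
  R → 5
  π[a](R) → 5
  ρ[e/a](π[a](R)) → 5
  π[e](ρ[e/a](π[a](R))) → 5
  (σ[e<5](π[e](γ[e; MIN(h)→d](S))) ∪ π[e](ρ[e/a](π[a](R)))) → 6
  σ[e<=3]((σ[e<5](π[e](γ[e; MIN(h)→d](S))) ∪ π[e](ρ[e/a](π[a](R))))) → 3
E2 subexpression sizes:
  R → 5
  π[a](R) → 5
  ρ[e/a](π[a](R)) → 5
  π[e](ρ[e/a](π[a](R))) → 5
  S → 4
  γ[e; MIN(h)→d](S) → 4
  π[e](γ[e; MIN(h)→d](S)) → 4
  σ[e<5](π[e](γ[e; MIN(h)→d](S))) → 1
  (π[e](ρ[e/a](π[a](R))) ∪ σ[e<5](π[e](γ[e; MIN(h)→d](S)))) → 6
  σ[e<=3]((π[e](ρ[e/a](π[a](R))) ∪ σ[e<5](π[e](γ[e; MIN(h)→d](S))))) → 3

E1 and E2 produce the same multiset:
e
2
3
3

yes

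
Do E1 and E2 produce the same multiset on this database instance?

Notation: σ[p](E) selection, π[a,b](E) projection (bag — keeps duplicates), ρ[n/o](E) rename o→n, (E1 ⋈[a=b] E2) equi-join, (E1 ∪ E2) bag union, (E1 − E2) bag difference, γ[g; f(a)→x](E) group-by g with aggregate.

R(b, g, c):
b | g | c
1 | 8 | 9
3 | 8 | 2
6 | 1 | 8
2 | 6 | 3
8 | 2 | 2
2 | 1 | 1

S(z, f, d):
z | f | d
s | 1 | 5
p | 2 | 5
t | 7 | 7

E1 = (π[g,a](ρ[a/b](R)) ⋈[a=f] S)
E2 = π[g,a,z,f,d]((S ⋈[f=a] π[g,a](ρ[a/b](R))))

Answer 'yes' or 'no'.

E1 subexpression sizes:
  R → 6
  ρ[a/b](R) → 6
  π[g,a](ρ[a/b](R)) → 6
  S → 3
  (π[g,a](ρ[a/b](R)) ⋈[a=f] S) → 3
E2 subexpression sizes:
  S → 3
  R → 6
  ρ[a/b](R) → 6
  π[g,a](ρ[a/b](R)) → 6
  (S ⋈[f=a] π[g,a](ρ[a/b](R))) → 3
  π[g,a,z,f,d]((S ⋈[f=a] π[g,a](ρ[a/b](R)))) → 3

E1 and E2 produce the same multiset:
g | a | z | f | d
1 | 2 | p | 2 | 5
6 | 2 | p | 2 | 5
8 | 1 | s | 1 | 5

yes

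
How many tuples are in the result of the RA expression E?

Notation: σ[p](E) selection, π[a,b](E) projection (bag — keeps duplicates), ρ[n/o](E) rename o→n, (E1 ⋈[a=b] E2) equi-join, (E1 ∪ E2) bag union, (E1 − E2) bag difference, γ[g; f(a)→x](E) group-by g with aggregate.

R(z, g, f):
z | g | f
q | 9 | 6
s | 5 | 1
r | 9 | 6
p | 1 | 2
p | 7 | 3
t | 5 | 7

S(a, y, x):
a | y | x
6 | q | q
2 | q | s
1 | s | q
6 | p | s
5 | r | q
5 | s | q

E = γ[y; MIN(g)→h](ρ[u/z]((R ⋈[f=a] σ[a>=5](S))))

Row counts bottom-up:
  R → 6
  S → 6
  σ[a>=5](S) → 4
  (R ⋈[f=a] σ[a>=5](S)) → 4
  ρ[u/z]((R ⋈[f=a] σ[a>=5](S))) → 4
  γ[y; MIN(g)→h](ρ[u/z]((R ⋈[f=a] σ[a>=5](S)))) → 2

|E| = 2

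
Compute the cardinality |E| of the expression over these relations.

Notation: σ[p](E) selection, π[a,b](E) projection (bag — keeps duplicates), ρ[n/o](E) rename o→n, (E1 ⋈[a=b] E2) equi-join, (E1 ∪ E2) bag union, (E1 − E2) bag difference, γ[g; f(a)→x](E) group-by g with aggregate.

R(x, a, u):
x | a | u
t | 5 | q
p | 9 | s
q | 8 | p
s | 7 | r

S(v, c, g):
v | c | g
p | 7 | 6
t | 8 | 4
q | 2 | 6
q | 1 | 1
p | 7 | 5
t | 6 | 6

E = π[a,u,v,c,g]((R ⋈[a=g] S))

Row counts bottom-up:
  R → 4
  S → 6
  (R ⋈[a=g] S) → 1
  π[a,u,v,c,g]((R ⋈[a=g] S)) → 1

|E| = 1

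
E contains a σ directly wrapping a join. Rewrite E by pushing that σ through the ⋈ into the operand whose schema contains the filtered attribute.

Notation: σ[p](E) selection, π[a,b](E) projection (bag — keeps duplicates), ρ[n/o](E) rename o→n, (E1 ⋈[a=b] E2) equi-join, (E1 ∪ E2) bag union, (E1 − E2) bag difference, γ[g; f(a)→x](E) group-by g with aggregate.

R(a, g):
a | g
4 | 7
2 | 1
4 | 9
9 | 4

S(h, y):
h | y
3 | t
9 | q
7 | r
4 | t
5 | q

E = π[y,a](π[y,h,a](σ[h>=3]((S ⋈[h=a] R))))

σ filters on h, owned by the left side.
E' = π[y,a](π[y,h,a]((σ[h>=3](S) ⋈[h=a] R)))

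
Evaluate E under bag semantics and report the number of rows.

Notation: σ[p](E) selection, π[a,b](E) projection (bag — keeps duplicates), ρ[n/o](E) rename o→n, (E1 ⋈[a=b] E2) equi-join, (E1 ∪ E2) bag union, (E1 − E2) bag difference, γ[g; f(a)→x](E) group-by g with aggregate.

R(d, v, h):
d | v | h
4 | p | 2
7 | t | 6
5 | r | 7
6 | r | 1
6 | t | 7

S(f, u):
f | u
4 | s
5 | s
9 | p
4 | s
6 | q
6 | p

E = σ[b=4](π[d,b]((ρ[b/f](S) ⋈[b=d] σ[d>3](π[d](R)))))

Per-node cardinality:
  S → 6
  ρ[b/f](S) → 6
  R → 5
  π[d](R) → 5
  σ[d>3](π[d](R)) → 5
  (ρ[b/f](S) ⋈[b=d] σ[d>3](π[d](R))) → 7
  π[d,b]((ρ[b/f](S) ⋈[b=d] σ[d>3](π[d](R)))) → 7
  σ[b=4](π[d,b]((ρ[b/f](S) ⋈[b=d] σ[d>3](π[d](R))))) → 2

|E| = 2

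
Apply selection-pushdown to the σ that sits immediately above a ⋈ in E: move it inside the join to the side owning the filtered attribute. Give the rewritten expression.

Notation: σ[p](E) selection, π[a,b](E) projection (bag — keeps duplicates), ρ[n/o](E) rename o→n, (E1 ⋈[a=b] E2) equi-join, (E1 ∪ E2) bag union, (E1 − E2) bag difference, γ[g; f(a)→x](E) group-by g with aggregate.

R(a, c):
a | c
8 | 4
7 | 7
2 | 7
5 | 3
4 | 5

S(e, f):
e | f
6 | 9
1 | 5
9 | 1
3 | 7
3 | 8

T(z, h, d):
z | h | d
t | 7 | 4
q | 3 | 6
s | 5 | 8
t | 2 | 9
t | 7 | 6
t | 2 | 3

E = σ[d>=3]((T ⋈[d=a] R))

σ filters on d, owned by the left side.
E' = (σ[d>=3](T) ⋈[d=a] R)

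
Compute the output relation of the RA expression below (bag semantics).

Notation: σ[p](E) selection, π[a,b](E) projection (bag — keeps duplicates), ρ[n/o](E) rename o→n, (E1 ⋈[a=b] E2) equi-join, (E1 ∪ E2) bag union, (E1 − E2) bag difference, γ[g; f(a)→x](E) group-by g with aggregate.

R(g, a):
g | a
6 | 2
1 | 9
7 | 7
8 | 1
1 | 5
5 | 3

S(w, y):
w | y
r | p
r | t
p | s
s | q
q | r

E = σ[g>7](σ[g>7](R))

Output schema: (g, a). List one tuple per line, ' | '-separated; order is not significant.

Subexpression sizes:
  R → 6
  σ[g>7](R) → 1
  σ[g>7](σ[g>7](R)) → 1

== RESULT ==
g | a
8 | 1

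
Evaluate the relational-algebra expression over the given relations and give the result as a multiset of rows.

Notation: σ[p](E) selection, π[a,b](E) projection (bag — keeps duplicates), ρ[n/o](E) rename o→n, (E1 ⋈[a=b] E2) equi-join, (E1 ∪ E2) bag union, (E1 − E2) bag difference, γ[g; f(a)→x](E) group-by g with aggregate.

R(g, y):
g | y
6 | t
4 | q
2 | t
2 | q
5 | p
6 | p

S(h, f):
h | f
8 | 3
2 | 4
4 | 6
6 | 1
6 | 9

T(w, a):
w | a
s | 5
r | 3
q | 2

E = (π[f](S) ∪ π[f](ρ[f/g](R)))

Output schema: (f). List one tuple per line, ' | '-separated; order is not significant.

Per-node cardinality:
  S → 5
  π[f](S) → 5
  R → 6
  ρ[f/g](R) → 6
  π[f](ρ[f/g](R)) → 6
  (π[f](S) ∪ π[f](ρ[f/g](R))) → 11

== RESULT ==
f
1
2
2
3
4
4
5
6
6
6
9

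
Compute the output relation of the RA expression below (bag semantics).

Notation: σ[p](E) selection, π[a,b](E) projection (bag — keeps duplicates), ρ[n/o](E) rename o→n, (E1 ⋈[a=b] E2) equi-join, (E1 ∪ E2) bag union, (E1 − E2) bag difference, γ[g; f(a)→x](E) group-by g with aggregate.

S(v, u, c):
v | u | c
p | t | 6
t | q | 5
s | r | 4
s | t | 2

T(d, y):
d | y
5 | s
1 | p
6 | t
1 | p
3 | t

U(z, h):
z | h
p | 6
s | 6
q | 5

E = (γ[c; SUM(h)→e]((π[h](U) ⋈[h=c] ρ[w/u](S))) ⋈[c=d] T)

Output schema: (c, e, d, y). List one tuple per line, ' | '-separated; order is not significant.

Per-node cardinality:
  U → 3
  π[h](U) → 3
  S → 4
  ρ[w/u](S) → 4
  (π[h](U) ⋈[h=c] ρ[w/u](S)) → 3
  γ[c; SUM(h)→e]((π[h](U) ⋈[h=c] ρ[w/u](S))) → 2
  T → 5
  (γ[c; SUM(h)→e]((π[h](U) ⋈[h=c] ρ[w/u](S))) ⋈[c=d] T) → 2

== RESULT ==
c | e | d | y
5 | 5 | 5 | s
6 | 12 | 6 | t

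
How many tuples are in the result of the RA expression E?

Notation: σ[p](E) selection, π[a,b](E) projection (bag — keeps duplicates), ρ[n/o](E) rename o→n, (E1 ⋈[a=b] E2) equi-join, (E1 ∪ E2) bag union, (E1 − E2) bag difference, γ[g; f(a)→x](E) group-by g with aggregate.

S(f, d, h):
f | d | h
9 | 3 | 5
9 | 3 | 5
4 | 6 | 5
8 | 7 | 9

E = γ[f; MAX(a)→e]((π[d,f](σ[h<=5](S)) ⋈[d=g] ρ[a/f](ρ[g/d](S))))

Stepwise |·|:
  S → 4
  σ[h<=5](S) → 3
  π[d,f](σ[h<=5](S)) → 3
  S → 4
  ρ[g/d](S) → 4
  ρ[a/f](ρ[g/d](S)) → 4
  (π[d,f](σ[h<=5](S)) ⋈[d=g] ρ[a/f](ρ[g/d](S))) → 5
  γ[f; MAX(a)→e]((π[d,f](σ[h<=5](S)) ⋈[d=g] ρ[a/f](ρ[g/d](S)))) → 2

|E| = 2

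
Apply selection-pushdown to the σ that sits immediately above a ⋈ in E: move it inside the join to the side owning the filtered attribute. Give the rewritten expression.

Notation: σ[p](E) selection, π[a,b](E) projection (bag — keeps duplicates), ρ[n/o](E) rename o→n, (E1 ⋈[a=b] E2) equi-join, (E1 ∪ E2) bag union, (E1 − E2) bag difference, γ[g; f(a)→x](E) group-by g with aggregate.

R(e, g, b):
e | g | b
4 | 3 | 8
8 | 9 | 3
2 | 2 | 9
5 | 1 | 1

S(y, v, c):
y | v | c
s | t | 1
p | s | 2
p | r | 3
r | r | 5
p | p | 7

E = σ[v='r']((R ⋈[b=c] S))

σ filters on v, owned by the right side.
E' = (R ⋈[b=c] σ[v='r'](S))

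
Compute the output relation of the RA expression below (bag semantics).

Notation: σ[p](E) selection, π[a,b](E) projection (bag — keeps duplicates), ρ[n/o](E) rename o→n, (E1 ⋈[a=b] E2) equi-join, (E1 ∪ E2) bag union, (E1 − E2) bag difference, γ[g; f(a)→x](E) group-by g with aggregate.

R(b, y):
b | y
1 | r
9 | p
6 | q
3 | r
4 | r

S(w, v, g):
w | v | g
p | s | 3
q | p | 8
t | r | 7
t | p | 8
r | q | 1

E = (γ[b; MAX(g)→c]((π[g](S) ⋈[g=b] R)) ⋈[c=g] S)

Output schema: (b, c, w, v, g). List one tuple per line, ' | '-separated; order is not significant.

Stepwise |·|:
  S → 5
  π[g](S) → 5
  R → 5
  (π[g](S) ⋈[g=b] R) → 2
  γ[b; MAX(g)→c]((π[g](S) ⋈[g=b] R)) → 2
  S → 5
  (γ[b; MAX(g)→c]((π[g](S) ⋈[g=b] R)) ⋈[c=g] S) → 2

== RESULT ==
b | c | w | v | g
1 | 1 | r | q | 1
3 | 3 | p | s | 3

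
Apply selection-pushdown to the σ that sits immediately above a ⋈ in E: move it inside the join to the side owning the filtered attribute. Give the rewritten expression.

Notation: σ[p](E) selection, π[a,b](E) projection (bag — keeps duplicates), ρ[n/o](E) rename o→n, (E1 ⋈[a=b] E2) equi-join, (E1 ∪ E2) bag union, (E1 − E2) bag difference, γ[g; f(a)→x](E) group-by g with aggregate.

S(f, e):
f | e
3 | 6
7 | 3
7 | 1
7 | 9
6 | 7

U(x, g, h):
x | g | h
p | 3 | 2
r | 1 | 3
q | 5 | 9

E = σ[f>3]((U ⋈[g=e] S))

σ filters on f, owned by the right side.
E' = (U ⋈[g=e] σ[f>3](S))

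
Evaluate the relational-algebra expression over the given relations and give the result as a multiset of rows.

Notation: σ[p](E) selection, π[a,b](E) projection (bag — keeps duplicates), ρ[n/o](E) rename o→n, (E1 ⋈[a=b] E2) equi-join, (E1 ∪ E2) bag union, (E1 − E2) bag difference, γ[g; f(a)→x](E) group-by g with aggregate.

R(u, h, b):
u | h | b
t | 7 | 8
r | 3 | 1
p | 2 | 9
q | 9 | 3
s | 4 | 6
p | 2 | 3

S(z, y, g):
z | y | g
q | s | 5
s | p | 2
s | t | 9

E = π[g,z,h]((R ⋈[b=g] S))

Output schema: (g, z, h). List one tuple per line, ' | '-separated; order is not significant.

Per-node cardinality:
  R → 6
  S → 3
  (R ⋈[b=g] S) → 1
  π[g,z,h]((R ⋈[b=g] S)) → 1

== RESULT ==
g | z | h
9 | s | 2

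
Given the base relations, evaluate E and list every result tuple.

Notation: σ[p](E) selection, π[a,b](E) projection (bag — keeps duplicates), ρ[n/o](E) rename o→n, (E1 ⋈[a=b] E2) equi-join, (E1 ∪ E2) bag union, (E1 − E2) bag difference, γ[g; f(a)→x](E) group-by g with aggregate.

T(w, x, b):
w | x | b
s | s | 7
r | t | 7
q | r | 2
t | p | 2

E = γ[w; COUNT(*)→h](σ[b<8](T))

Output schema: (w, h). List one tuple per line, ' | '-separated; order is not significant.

Row counts bottom-up:
  T → 4
  σ[b<8](T) → 4
  γ[w; COUNT(*)→h](σ[b<8](T)) → 4

== RESULT ==
w | h
q | 1
r | 1
s | 1
t | 1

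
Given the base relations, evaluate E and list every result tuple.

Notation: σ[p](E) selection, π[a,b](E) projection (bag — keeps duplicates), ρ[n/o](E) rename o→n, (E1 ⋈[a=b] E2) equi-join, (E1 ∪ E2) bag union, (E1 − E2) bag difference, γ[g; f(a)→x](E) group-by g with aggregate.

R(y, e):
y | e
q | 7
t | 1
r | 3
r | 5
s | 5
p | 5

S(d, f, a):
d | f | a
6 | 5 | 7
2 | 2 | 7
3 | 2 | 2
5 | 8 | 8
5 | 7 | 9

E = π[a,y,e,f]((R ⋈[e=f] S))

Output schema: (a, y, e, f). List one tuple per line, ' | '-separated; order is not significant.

Row counts bottom-up:
  R → 6
  S → 5
  (R ⋈[e=f] S) → 4
  π[a,y,e,f]((R ⋈[e=f] S)) → 4

== RESULT ==
a | y | e | f
7 | p | 5 | 5
7 | r | 5 | 5
7 | s | 5 | 5
9 | q | 7 | 7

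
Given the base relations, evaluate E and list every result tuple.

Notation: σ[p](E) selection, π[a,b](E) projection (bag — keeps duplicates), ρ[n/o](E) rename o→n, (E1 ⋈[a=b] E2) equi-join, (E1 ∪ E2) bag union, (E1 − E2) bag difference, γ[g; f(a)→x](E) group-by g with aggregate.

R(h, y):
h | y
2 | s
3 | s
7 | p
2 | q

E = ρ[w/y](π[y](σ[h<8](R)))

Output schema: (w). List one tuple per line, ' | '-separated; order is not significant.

Per-node cardinality:
  R → 4
  σ[h<8](R) → 4
  π[y](σ[h<8](R)) → 4
  ρ[w/y](π[y](σ[h<8](R))) → 4

== RESULT ==
w
p
q
s
s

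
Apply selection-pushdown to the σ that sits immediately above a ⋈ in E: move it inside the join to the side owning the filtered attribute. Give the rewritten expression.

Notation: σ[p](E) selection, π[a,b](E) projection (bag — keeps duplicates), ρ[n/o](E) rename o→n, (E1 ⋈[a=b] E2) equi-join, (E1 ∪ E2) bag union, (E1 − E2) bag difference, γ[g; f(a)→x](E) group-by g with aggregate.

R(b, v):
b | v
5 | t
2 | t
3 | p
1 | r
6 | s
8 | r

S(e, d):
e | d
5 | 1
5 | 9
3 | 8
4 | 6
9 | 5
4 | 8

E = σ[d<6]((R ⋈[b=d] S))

σ filters on d, owned by the right side.
E' = (R ⋈[b=d] σ[d<6](S))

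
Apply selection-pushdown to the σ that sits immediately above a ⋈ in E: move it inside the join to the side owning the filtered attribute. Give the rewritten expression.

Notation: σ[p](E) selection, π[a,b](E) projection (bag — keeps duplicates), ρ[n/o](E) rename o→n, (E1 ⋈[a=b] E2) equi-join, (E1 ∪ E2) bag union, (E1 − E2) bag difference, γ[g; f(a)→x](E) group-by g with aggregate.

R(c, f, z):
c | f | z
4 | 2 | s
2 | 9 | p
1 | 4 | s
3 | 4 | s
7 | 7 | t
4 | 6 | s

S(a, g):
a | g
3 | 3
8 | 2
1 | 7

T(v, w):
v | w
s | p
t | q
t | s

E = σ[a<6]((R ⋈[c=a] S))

σ filters on a, owned by the right side.
E' = (R ⋈[c=a] σ[a<6](S))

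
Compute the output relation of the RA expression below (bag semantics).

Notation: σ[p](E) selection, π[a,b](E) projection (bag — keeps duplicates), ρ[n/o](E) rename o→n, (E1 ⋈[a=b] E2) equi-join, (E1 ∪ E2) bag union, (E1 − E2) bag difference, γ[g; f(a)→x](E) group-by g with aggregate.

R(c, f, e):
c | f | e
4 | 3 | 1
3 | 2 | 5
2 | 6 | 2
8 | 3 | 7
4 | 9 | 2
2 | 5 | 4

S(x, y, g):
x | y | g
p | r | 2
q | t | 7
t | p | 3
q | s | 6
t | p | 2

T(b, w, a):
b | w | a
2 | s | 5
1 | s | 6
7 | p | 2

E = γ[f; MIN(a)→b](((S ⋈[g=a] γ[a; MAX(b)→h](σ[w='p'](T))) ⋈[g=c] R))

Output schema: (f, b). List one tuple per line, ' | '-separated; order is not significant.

Stepwise |·|:
  S → 5
  T → 3
  σ[w='p'](T) → 1
  γ[a; MAX(b)→h](σ[w='p'](T)) → 1
  (S ⋈[g=a] γ[a; MAX(b)→h](σ[w='p'](T))) → 2
  R → 6
  ((S ⋈[g=a] γ[a; MAX(b)→h](σ[w='p'](T))) ⋈[g=c] R) → 4
  γ[f; MIN(a)→b](((S ⋈[g=a] γ[a; MAX(b)→h](σ[w='p'](T))) ⋈[g=c] R)) → 2

== RESULT ==
f | b
5 | 2
6 | 2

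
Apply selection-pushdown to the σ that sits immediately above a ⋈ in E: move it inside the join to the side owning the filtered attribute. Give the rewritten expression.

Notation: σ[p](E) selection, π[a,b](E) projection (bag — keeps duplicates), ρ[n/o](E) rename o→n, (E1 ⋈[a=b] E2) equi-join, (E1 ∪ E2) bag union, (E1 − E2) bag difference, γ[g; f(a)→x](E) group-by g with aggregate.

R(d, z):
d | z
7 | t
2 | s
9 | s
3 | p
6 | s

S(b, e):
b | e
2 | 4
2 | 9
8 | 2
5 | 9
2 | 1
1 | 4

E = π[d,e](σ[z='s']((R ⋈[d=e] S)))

σ filters on z, owned by the left side.
E' = π[d,e]((σ[z='s'](R) ⋈[d=e] S))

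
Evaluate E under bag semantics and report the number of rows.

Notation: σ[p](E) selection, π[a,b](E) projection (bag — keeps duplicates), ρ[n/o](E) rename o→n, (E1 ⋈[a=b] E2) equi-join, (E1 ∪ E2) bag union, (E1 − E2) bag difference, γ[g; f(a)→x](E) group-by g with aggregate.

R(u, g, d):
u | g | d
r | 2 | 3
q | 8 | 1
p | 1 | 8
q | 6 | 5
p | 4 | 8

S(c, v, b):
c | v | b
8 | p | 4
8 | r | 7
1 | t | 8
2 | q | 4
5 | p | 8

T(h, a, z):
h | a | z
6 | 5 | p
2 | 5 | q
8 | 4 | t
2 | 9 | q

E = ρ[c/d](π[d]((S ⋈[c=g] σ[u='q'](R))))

Row counts bottom-up:
  S → 5
  R → 5
  σ[u='q'](R) → 2
  (S ⋈[c=g] σ[u='q'](R)) → 2
  π[d]((S ⋈[c=g] σ[u='q'](R))) → 2
  ρ[c/d](π[d]((S ⋈[c=g] σ[u='q'](R)))) → 2

|E| = 2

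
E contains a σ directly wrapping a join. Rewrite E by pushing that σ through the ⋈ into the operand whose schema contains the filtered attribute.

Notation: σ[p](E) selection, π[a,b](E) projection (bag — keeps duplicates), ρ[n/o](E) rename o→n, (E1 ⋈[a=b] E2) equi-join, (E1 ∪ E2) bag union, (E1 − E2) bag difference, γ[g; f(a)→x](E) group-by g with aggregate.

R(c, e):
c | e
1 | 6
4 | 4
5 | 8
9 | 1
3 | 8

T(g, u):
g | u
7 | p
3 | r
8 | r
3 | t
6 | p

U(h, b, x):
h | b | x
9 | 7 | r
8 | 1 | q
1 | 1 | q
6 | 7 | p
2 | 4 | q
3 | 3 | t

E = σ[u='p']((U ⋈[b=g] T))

σ filters on u, owned by the right side.
E' = (U ⋈[b=g] σ[u='p'](T))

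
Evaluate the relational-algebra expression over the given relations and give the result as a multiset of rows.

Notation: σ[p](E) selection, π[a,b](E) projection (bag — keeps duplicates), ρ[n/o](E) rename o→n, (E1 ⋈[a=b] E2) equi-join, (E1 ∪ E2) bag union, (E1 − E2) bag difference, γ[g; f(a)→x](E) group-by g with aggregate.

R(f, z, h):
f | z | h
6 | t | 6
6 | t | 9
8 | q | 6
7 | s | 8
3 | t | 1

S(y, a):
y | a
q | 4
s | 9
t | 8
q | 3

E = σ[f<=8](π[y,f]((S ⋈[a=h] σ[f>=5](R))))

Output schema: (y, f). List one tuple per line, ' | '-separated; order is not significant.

Subexpression sizes:
  S → 4
  R → 5
  σ[f>=5](R) → 4
  (S ⋈[a=h] σ[f>=5](R)) → 2
  π[y,f]((S ⋈[a=h] σ[f>=5](R))) → 2
  σ[f<=8](π[y,f]((S ⋈[a=h] σ[f>=5](R)))) → 2

== RESULT ==
y | f
s | 6
t | 7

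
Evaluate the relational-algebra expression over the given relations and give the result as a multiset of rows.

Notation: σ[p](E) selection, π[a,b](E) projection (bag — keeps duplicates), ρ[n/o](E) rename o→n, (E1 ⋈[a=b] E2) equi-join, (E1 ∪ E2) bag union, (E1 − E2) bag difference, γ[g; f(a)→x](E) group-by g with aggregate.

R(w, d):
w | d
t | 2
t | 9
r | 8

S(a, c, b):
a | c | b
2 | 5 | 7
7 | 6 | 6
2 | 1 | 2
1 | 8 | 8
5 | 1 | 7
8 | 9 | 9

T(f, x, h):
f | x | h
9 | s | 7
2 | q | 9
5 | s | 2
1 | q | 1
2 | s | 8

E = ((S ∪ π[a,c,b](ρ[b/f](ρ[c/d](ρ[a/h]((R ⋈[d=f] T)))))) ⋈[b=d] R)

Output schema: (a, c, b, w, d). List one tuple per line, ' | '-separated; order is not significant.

Per-node cardinality:
  S → 6
  R → 3
  T → 5
  (R ⋈[d=f] T) → 3
  ρ[a/h]((R ⋈[d=f] T)) → 3
  ρ[c/d](ρ[a/h]((R ⋈[d=f] T))) → 3
  ρ[b/f](ρ[c/d](ρ[a/h]((R ⋈[d=f] T)))) → 3
  π[a,c,b](ρ[b/f](ρ[c/d](ρ[a/h]((R ⋈[d=f] T))))) → 3
  (S ∪ π[a,c,b](ρ[b/f](ρ[c/d](ρ[a/h]((R ⋈[d=f] T)))))) → 9
  R → 3
  ((S ∪ π[a,c,b](ρ[b/f](ρ[c/d](ρ[a/h]((R ⋈[d=f] T)))))) ⋈[b=d] R) → 6

== RESULT ==
a | c | b | w | d
1 | 8 | 8 | r | 8
2 | 1 | 2 | t | 2
7 | 9 | 9 | t | 9
8 | 2 | 2 | t | 2
8 | 9 | 9 | t | 9
9 | 2 | 2 | t | 2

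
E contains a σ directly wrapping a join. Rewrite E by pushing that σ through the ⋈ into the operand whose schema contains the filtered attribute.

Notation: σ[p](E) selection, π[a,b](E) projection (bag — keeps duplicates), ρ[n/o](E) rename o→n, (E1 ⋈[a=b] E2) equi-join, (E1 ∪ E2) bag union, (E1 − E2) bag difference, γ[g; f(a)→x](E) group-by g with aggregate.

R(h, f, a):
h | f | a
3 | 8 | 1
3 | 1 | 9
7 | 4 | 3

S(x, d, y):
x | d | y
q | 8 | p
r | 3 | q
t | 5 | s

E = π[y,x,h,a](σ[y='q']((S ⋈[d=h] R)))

σ filters on y, owned by the left side.
E' = π[y,x,h,a]((σ[y='q'](S) ⋈[d=h] R))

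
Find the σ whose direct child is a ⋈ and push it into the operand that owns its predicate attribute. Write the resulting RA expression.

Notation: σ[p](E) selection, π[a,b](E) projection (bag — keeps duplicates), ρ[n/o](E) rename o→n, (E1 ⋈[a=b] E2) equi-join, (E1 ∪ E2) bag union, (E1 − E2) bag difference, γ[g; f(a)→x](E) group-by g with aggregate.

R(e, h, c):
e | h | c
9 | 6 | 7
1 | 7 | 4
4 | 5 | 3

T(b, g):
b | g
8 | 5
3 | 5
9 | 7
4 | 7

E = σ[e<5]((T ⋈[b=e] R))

σ filters on e, owned by the right side.
E' = (T ⋈[b=e] σ[e<5](R))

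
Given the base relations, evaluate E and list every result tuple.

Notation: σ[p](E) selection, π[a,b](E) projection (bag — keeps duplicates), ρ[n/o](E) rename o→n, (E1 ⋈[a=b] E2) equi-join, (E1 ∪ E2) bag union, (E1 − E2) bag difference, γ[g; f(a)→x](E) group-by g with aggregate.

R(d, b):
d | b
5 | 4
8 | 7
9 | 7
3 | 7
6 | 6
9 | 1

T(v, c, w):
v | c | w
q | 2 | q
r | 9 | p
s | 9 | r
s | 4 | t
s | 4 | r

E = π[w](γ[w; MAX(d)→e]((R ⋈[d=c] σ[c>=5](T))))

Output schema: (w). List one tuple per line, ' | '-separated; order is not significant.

Row counts bottom-up:
  R → 6
  T → 5
  σ[c>=5](T) → 2
  (R ⋈[d=c] σ[c>=5](T)) → 4
  γ[w; MAX(d)→e]((R ⋈[d=c] σ[c>=5](T))) → 2
  π[w](γ[w; MAX(d)→e]((R ⋈[d=c] σ[c>=5](T)))) → 2

== RESULT ==
w
p
r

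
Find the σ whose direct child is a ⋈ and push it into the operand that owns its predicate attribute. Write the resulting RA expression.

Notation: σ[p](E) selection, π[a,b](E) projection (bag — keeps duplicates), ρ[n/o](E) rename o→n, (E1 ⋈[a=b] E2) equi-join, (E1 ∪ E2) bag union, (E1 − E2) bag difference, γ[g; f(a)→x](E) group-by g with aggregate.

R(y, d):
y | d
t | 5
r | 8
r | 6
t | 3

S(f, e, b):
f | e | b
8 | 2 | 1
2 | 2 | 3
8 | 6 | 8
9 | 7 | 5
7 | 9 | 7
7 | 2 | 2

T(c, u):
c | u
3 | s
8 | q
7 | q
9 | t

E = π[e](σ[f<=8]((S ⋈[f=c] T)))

σ filters on f, owned by the left side.
E' = π[e]((σ[f<=8](S) ⋈[f=c] T))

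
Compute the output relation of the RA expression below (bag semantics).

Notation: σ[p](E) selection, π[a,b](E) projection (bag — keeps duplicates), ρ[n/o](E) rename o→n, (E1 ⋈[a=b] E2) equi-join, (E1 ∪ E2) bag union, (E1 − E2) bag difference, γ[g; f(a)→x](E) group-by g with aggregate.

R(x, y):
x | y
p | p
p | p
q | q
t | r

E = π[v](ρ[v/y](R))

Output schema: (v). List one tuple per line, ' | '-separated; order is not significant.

Subexpression sizes:
  R → 4
  ρ[v/y](R) → 4
  π[v](ρ[v/y](R)) → 4

== RESULT ==
v
p
p
q
r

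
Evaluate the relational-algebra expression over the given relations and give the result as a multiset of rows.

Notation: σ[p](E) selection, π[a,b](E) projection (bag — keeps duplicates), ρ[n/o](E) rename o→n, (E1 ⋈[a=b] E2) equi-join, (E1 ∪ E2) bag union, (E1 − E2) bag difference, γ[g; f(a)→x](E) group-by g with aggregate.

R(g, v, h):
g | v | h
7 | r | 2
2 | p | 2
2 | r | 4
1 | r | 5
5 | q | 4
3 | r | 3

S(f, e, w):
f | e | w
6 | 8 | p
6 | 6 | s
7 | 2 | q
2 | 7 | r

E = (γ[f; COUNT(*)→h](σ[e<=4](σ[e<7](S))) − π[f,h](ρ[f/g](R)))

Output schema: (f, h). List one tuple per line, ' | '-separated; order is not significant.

Subexpression sizes:
  S → 4
  σ[e<7](S) → 2
  σ[e<=4](σ[e<7](S)) → 1
  γ[f; COUNT(*)→h](σ[e<=4](σ[e<7](S))) → 1
  R → 6
  ρ[f/g](R) → 6
  π[f,h](ρ[f/g](R)) → 6
  (γ[f; COUNT(*)→h](σ[e<=4](σ[e<7](S))) − π[f,h](ρ[f/g](R))) → 1

== RESULT ==
f | h
7 | 1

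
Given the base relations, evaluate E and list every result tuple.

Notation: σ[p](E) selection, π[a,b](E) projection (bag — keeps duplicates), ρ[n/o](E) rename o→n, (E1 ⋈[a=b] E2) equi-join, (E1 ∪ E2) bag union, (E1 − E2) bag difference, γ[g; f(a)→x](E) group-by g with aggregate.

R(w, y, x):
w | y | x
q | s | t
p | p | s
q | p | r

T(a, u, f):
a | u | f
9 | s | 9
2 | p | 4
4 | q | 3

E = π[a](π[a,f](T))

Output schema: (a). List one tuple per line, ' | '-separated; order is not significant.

Stepwise |·|:
  T → 3
  π[a,f](T) → 3
  π[a](π[a,f](T)) → 3

== RESULT ==
a
2
4
9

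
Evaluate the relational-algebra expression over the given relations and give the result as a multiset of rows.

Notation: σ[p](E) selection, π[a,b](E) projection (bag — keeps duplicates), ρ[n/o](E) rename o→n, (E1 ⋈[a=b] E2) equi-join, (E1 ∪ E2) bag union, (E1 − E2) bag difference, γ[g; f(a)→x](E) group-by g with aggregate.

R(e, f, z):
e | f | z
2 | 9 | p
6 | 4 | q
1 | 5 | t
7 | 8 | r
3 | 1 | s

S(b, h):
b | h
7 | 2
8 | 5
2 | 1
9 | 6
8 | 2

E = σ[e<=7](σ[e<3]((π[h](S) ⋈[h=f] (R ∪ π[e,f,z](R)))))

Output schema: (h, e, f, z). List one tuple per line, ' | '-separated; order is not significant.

Row counts bottom-up:
  S → 5
  π[h](S) → 5
  R → 5
  R → 5
  π[e,f,z](R) → 5
  (R ∪ π[e,f,z](R)) → 10
  (π[h](S) ⋈[h=f] (R ∪ π[e,f,z](R))) → 4
  σ[e<3]((π[h](S) ⋈[h=f] (R ∪ π[e,f,z](R)))) → 2
  σ[e<=7](σ[e<3]((π[h](S) ⋈[h=f] (R ∪ π[e,f,z](R))))) → 2

== RESULT ==
h | e | f | z
5 | 1 | 5 | t
5 | 1 | 5 | t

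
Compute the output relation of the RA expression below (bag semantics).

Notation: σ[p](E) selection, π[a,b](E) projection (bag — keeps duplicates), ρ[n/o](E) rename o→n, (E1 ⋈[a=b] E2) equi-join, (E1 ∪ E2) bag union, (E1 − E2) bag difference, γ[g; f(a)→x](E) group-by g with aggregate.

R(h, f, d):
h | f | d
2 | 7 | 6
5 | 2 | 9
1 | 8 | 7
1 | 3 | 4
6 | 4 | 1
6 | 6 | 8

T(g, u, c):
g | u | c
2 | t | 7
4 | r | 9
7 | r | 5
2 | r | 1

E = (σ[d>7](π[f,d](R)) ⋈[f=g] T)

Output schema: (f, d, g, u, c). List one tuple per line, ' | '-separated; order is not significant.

Per-node cardinality:
  R → 6
  π[f,d](R) → 6
  σ[d>7](π[f,d](R)) → 2
  T → 4
  (σ[d>7](π[f,d](R)) ⋈[f=g] T) → 2

== RESULT ==
f | d | g | u | c
2 | 9 | 2 | r | 1
2 | 9 | 2 | t | 7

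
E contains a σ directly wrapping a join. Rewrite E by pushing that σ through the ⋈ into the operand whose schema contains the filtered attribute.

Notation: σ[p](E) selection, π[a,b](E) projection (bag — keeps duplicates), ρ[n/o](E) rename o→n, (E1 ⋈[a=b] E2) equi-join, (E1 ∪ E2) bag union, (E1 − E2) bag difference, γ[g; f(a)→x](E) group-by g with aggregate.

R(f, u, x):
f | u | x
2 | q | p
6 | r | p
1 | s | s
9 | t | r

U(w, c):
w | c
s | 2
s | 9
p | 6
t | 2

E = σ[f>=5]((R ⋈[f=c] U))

σ filters on f, owned by the left side.
E' = (σ[f>=5](R) ⋈[f=c] U)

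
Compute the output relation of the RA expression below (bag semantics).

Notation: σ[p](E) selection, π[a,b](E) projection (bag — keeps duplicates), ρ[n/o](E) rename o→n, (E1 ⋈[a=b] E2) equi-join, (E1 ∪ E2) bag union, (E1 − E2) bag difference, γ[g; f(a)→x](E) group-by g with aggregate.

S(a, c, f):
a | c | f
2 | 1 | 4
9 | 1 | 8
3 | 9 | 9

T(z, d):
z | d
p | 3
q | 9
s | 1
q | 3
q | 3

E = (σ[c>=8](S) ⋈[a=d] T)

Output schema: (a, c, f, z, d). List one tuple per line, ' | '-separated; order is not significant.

Subexpression sizes:
  S → 3
  σ[c>=8](S) → 1
  T → 5
  (σ[c>=8](S) ⋈[a=d] T) → 3

== RESULT ==
a | c | f | z | d
3 | 9 | 9 | p | 3
3 | 9 | 9 | q | 3
3 | 9 | 9 | q | 3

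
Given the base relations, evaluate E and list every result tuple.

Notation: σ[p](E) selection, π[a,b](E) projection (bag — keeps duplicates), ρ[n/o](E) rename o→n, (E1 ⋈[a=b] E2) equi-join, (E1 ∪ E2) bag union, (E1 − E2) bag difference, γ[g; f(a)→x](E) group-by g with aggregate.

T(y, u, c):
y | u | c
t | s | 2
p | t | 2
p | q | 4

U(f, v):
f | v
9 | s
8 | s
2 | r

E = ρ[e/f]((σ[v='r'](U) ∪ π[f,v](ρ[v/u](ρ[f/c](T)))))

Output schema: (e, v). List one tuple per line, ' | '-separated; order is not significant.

Stepwise |·|:
  U → 3
  σ[v='r'](U) → 1
  T → 3
  ρ[f/c](T) → 3
  ρ[v/u](ρ[f/c](T)) → 3
  π[f,v](ρ[v/u](ρ[f/c](T))) → 3
  (σ[v='r'](U) ∪ π[f,v](ρ[v/u](ρ[f/c](T)))) → 4
  ρ[e/f]((σ[v='r'](U) ∪ π[f,v](ρ[v/u](ρ[f/c](T))))) → 4

== RESULT ==
e | v
2 | r
2 | s
2 | t
4 | q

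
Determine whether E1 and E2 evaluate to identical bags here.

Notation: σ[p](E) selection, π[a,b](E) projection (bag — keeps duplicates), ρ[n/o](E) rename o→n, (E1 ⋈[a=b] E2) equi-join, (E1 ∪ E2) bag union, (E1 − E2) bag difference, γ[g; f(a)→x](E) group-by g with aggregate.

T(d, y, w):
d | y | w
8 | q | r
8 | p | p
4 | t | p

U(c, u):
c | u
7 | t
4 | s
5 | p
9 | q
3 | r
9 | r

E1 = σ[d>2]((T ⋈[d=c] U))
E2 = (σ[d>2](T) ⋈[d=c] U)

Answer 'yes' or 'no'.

E1 per-node cardinality:
  T → 3
  U → 6
  (T ⋈[d=c] U) → 1
  σ[d>2]((T ⋈[d=c] U)) → 1
E2 per-node cardinality:
  T → 3
  σ[d>2](T) → 3
  U → 6
  (σ[d>2](T) ⋈[d=c] U) → 1

E1 and E2 produce the same multiset:
d | y | w | c | u
4 | t | p | 4 | s

yes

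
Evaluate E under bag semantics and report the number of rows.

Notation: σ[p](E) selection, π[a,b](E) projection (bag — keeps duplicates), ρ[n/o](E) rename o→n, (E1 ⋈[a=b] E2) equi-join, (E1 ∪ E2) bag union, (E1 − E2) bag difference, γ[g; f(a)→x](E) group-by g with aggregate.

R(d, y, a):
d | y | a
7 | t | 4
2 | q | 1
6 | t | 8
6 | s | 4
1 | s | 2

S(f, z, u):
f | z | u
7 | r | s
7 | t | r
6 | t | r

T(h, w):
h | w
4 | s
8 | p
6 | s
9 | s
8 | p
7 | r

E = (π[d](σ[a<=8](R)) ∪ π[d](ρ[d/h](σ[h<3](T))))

Subexpression sizes:
  R → 5
  σ[a<=8](R) → 5
  π[d](σ[a<=8](R)) → 5
  T → 6
  σ[h<3](T) → 0
  ρ[d/h](σ[h<3](T)) → 0
  π[d](ρ[d/h](σ[h<3](T))) → 0
  (π[d](σ[a<=8](R)) ∪ π[d](ρ[d/h](σ[h<3](T)))) → 5

|E| = 5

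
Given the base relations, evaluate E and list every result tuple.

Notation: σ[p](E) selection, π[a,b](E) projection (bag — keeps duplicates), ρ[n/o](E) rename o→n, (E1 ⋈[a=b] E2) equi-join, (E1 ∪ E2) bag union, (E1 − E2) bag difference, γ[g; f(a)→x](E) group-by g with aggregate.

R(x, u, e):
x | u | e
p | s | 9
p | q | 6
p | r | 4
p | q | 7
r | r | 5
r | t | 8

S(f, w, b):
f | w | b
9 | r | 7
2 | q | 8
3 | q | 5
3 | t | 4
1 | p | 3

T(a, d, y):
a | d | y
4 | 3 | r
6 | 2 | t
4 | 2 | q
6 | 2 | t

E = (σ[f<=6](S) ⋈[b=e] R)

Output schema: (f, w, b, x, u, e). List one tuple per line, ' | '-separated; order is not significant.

Stepwise |·|:
  S → 5
  σ[f<=6](S) → 4
  R → 6
  (σ[f<=6](S) ⋈[b=e] R) → 3

== RESULT ==
f | w | b | x | u | e
2 | q | 8 | r | t | 8
3 | q | 5 | r | r | 5
3 | t | 4 | p | r | 4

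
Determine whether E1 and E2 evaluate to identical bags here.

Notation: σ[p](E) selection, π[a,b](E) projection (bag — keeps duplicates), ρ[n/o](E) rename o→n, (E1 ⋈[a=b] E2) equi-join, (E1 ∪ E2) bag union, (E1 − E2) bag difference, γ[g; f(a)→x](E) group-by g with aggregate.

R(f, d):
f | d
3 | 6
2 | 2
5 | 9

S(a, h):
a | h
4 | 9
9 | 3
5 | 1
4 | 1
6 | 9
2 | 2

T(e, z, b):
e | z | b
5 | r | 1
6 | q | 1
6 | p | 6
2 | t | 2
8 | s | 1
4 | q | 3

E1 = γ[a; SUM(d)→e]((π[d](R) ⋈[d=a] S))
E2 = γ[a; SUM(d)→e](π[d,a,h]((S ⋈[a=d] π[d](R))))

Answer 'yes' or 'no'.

E1 stepwise |·|:
  R → 3
  π[d](R) → 3
  S → 6
  (π[d](R) ⋈[d=a] S) → 3
  γ[a; SUM(d)→e]((π[d](R) ⋈[d=a] S)) → 3
E2 stepwise |·|:
  S → 6
  R → 3
  π[d](R) → 3
  (S ⋈[a=d] π[d](R)) → 3
  π[d,a,h]((S ⋈[a=d] π[d](R))) → 3
  γ[a; SUM(d)→e](π[d,a,h]((S ⋈[a=d] π[d](R)))) → 3

E1 and E2 produce the same multiset:
a | e
2 | 2
6 | 6
9 | 9

yes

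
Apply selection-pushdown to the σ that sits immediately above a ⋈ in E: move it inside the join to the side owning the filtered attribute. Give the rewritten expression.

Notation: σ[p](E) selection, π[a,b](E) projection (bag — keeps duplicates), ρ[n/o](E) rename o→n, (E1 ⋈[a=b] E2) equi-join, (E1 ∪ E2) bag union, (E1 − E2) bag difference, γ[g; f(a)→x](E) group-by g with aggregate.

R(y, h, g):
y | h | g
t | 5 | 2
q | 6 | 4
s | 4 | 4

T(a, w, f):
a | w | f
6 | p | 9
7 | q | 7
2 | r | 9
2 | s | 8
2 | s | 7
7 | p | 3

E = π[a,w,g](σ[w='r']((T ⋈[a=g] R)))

σ filters on w, owned by the left side.
E' = π[a,w,g]((σ[w='r'](T) ⋈[a=g] R))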